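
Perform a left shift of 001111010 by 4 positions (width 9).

Original: 001111010 (decimal 122)
Shift left by 4 positions
Append 4 zeros on the right and drop the 4 high bits that overflow the 9-bit width
Result: 110100000 (decimal 416)
Equivalent: 122 << 4 = 122 × 2^4 = 1952, truncated to 9 bits = 416



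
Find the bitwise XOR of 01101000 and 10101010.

XOR: 1 when bits differ
  01101000
^ 10101010
----------
  11000010
Decimal: 104 ^ 170 = 194



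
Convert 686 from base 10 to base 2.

Using repeated division by 2:
686 ÷ 2 = 343 remainder 0
343 ÷ 2 = 171 remainder 1
171 ÷ 2 = 85 remainder 1
85 ÷ 2 = 42 remainder 1
42 ÷ 2 = 21 remainder 0
21 ÷ 2 = 10 remainder 1
10 ÷ 2 = 5 remainder 0
5 ÷ 2 = 2 remainder 1
2 ÷ 2 = 1 remainder 0
1 ÷ 2 = 0 remainder 1
Reading remainders bottom to top: 1010101110



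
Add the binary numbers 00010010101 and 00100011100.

Add column by column from the right: bit + bit + carry-in; write the sum mod 2, carry 1 when the sum is 2 or 3.
carry:  00000111000
        00010010101
+       00100011100
-------------------
       000110110001
(the carry out of the leftmost column, 0, becomes the leading bit)
Decimal check:
  00010010101 = 128 + 16 + 4 + 1 = 149
  00100011100 = 256 + 16 + 8 + 4 = 284
  149 + 284 = 433, and 000110110001 = 256 + 128 + 32 + 16 + 1 = 433 ✓



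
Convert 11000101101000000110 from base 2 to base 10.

Sum of powers of 2 for each 1-bit:
2^1 + 2^2 + 2^9 + 2^11 + 2^12 + 2^14 + 2^18 + 2^19
= 2 + 4 + 512 + 2048 + 4096 + 16384 + 262144 + 524288
= 809478



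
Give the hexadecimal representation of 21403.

Using repeated division by 16 (digits 10–15 are A–F):
21403 ÷ 16 = 1337 remainder 11 (B)
1337 ÷ 16 = 83 remainder 9
83 ÷ 16 = 5 remainder 3
5 ÷ 16 = 0 remainder 5
Reading remainders bottom to top: 539B



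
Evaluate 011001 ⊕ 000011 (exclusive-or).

XOR: 1 when bits differ
  011001
^ 000011
--------
  011010
Decimal: 25 ^ 3 = 26



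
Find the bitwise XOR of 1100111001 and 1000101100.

XOR: 1 when bits differ
  1100111001
^ 1000101100
------------
  0100010101
Decimal: 825 ^ 556 = 277



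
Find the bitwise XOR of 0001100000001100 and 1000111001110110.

XOR: 1 when bits differ
  0001100000001100
^ 1000111001110110
------------------
  1001011001111010
Decimal: 6156 ^ 36470 = 38522



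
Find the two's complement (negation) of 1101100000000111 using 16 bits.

Original (sign bit 1, negative): 1101100000000111
Step 1 - Invert all bits: 0010011111111000
Step 2 - Add 1: 0010011111111001
Verification: 1101100000000111 + 0010011111111001 = 10000000000000000; discarding the end carry (carry out of the top bit) leaves the 16-bit value 0000000000000000, as required for x + (-x)



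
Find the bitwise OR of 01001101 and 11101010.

OR: 1 when either bit is 1
  01001101
| 11101010
----------
  11101111
Decimal: 77 | 234 = 239



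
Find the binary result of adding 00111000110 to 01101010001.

Add column by column from the right: bit + bit + carry-in; write the sum mod 2, carry 1 when the sum is 2 or 3.
carry:  11110000000
        00111000110
+       01101010001
-------------------
       010100010111
(the carry out of the leftmost column, 0, becomes the leading bit)
Decimal check:
  00111000110 = 256 + 128 + 64 + 4 + 2 = 454
  01101010001 = 512 + 256 + 64 + 16 + 1 = 849
  454 + 849 = 1303, and 010100010111 = 1024 + 256 + 16 + 4 + 2 + 1 = 1303 ✓



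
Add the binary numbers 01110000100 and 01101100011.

Add column by column from the right: bit + bit + carry-in; write the sum mod 2, carry 1 when the sum is 2 or 3.
carry:  11000000000
        01110000100
+       01101100011
-------------------
       011011100111
(the carry out of the leftmost column, 0, becomes the leading bit)
Decimal check:
  01110000100 = 512 + 256 + 128 + 4 = 900
  01101100011 = 512 + 256 + 64 + 32 + 2 + 1 = 867
  900 + 867 = 1767, and 011011100111 = 1024 + 512 + 128 + 64 + 32 + 4 + 2 + 1 = 1767 ✓



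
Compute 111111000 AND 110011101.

AND: 1 only when both bits are 1
  111111000
& 110011101
-----------
  110011000
Decimal: 504 & 413 = 408



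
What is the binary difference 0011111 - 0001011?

Method 1 - Direct subtraction (column by column from the right: bit − bit − borrow-in; if negative, add 2 and borrow 1 from the next column):
borrow: 0000000
        0011111
-       0001011
---------------
        0010100

Method 2 - Add two's complement:
Two's complement of 0001011: invert → 1110100, add 1 → 1110101
  0011111
+ 1110101
---------
 10010100  (end carry out of the top bit = 1)
Discarding the end carry: 0010100
Decimal check:
  0011111 = 16 + 8 + 4 + 2 + 1 = 31
  0001011 = 8 + 2 + 1 = 11
  31 - 11 = 20, and 0010100 = 16 + 4 = 20 ✓



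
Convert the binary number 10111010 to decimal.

Sum of powers of 2 for each 1-bit:
2^1 + 2^3 + 2^4 + 2^5 + 2^7
= 2 + 8 + 16 + 32 + 128
= 186



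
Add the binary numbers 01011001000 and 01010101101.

Add column by column from the right: bit + bit + carry-in; write the sum mod 2, carry 1 when the sum is 2 or 3.
carry:  10100010000
        01011001000
+       01010101101
-------------------
       010101110101
(the carry out of the leftmost column, 0, becomes the leading bit)
Decimal check:
  01011001000 = 512 + 128 + 64 + 8 = 712
  01010101101 = 512 + 128 + 32 + 8 + 4 + 1 = 685
  712 + 685 = 1397, and 010101110101 = 1024 + 256 + 64 + 32 + 16 + 4 + 1 = 1397 ✓



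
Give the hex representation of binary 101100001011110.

Group into 4-bit nibbles from right:
  0101 = 5
  1000 = 8
  0101 = 5
  1110 = E
Result: 585E



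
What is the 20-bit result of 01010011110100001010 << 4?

Original: 01010011110100001010 (decimal 343306)
Shift left by 4 positions
Append 4 zeros on the right and drop the 4 high bits that overflow the 20-bit width
Result: 00111101000010100000 (decimal 250016)
Equivalent: 343306 << 4 = 343306 × 2^4 = 5492896, truncated to 20 bits = 250016



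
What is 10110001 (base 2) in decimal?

Sum of powers of 2 for each 1-bit:
2^0 + 2^4 + 2^5 + 2^7
= 1 + 16 + 32 + 128
= 177



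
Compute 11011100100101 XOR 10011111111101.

XOR: 1 when bits differ
  11011100100101
^ 10011111111101
----------------
  01000011011000
Decimal: 14117 ^ 10237 = 4312



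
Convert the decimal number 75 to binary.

Using repeated division by 2:
75 ÷ 2 = 37 remainder 1
37 ÷ 2 = 18 remainder 1
18 ÷ 2 = 9 remainder 0
9 ÷ 2 = 4 remainder 1
4 ÷ 2 = 2 remainder 0
2 ÷ 2 = 1 remainder 0
1 ÷ 2 = 0 remainder 1
Reading remainders bottom to top: 1001011



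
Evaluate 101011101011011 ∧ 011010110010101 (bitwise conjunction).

AND: 1 only when both bits are 1
  101011101011011
& 011010110010101
-----------------
  001010100010001
Decimal: 22363 & 13717 = 5393



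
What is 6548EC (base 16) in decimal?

Expand by place value (powers of 16):
Digit values: E = 14, C = 12
6548EC = 6 × 16^5 + 5 × 16^4 + 4 × 16^3 + 8 × 16^2 + 14 × 16^1 + 12 × 16^0
= 6 × 1048576 + 5 × 65536 + 4 × 4096 + 8 × 256 + 14 × 16 + 12 × 1
= 6291456 + 327680 + 16384 + 2048 + 224 + 12
= 6637804



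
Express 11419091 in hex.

Using repeated division by 16 (digits 10–15 are A–F):
11419091 ÷ 16 = 713693 remainder 3
713693 ÷ 16 = 44605 remainder 13 (D)
44605 ÷ 16 = 2787 remainder 13 (D)
2787 ÷ 16 = 174 remainder 3
174 ÷ 16 = 10 remainder 14 (E)
10 ÷ 16 = 0 remainder 10 (A)
Reading remainders bottom to top: AE3DD3



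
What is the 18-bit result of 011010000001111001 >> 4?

Original: 011010000001111001 (decimal 106617)
Shift right by 4 positions
Drop the 4 low bits; fill with zeros on the left
Result: 000001101000000111 (decimal 6663)
Equivalent: 106617 >> 4 = 106617 ÷ 2^4 = 6663



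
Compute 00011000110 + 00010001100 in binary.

Add column by column from the right: bit + bit + carry-in; write the sum mod 2, carry 1 when the sum is 2 or 3.
carry:  00100011000
        00011000110
+       00010001100
-------------------
       000101010010
(the carry out of the leftmost column, 0, becomes the leading bit)
Decimal check:
  00011000110 = 128 + 64 + 4 + 2 = 198
  00010001100 = 128 + 8 + 4 = 140
  198 + 140 = 338, and 000101010010 = 256 + 64 + 16 + 2 = 338 ✓



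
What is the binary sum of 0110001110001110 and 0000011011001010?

Add column by column from the right: bit + bit + carry-in; write the sum mod 2, carry 1 when the sum is 2 or 3.
carry:  0000111100011100
        0110001110001110
+       0000011011001010
------------------------
       00110101001011000
(the carry out of the leftmost column, 0, becomes the leading bit)
Decimal check:
  0110001110001110 = 16384 + 8192 + 512 + 256 + 128 + 8 + 4 + 2 = 25486
  0000011011001010 = 1024 + 512 + 128 + 64 + 8 + 2 = 1738
  25486 + 1738 = 27224, and 00110101001011000 = 16384 + 8192 + 2048 + 512 + 64 + 16 + 8 = 27224 ✓



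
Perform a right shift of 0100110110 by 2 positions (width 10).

Original: 0100110110 (decimal 310)
Shift right by 2 positions
Drop the 2 low bits; fill with zeros on the left
Result: 0001001101 (decimal 77)
Equivalent: 310 >> 2 = 310 ÷ 2^2 = 77



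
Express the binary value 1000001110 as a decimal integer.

Sum of powers of 2 for each 1-bit:
2^1 + 2^2 + 2^3 + 2^9
= 2 + 4 + 8 + 512
= 526



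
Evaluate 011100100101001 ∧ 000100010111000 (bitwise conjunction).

AND: 1 only when both bits are 1
  011100100101001
& 000100010111000
-----------------
  000100000101000
Decimal: 14633 & 2232 = 2088



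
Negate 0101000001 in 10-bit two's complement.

Original: 0101000001
Step 1 - Invert all bits: 1010111110
Step 2 - Add 1: 1010111111
Verification: 0101000001 + 1010111111 = 10000000000; discarding the end carry (carry out of the top bit) leaves the 10-bit value 0000000000, as required for x + (-x)



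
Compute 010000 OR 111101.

OR: 1 when either bit is 1
  010000
| 111101
--------
  111101
Decimal: 16 | 61 = 61



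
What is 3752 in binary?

Using repeated division by 2:
3752 ÷ 2 = 1876 remainder 0
1876 ÷ 2 = 938 remainder 0
938 ÷ 2 = 469 remainder 0
469 ÷ 2 = 234 remainder 1
234 ÷ 2 = 117 remainder 0
117 ÷ 2 = 58 remainder 1
58 ÷ 2 = 29 remainder 0
29 ÷ 2 = 14 remainder 1
14 ÷ 2 = 7 remainder 0
7 ÷ 2 = 3 remainder 1
3 ÷ 2 = 1 remainder 1
1 ÷ 2 = 0 remainder 1
Reading remainders bottom to top: 111010101000



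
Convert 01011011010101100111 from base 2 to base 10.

Sum of powers of 2 for each 1-bit:
2^0 + 2^1 + 2^2 + 2^5 + 2^6 + 2^8 + 2^10 + 2^12 + 2^13 + 2^15 + 2^16 + 2^18
= 1 + 2 + 4 + 32 + 64 + 256 + 1024 + 4096 + 8192 + 32768 + 65536 + 262144
= 374119



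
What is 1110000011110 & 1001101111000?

AND: 1 only when both bits are 1
  1110000011110
& 1001101111000
---------------
  1000000011000
Decimal: 7198 & 4984 = 4120



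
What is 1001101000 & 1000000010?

AND: 1 only when both bits are 1
  1001101000
& 1000000010
------------
  1000000000
Decimal: 616 & 514 = 512



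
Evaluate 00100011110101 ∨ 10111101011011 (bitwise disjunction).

OR: 1 when either bit is 1
  00100011110101
| 10111101011011
----------------
  10111111111111
Decimal: 2293 | 12123 = 12287



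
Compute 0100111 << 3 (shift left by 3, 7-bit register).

Original: 0100111 (decimal 39)
Shift left by 3 positions
Append 3 zeros on the right and drop the 3 high bits that overflow the 7-bit width
Result: 0111000 (decimal 56)
Equivalent: 39 << 3 = 39 × 2^3 = 312, truncated to 7 bits = 56



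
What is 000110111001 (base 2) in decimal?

Sum of powers of 2 for each 1-bit:
2^0 + 2^3 + 2^4 + 2^5 + 2^7 + 2^8
= 1 + 8 + 16 + 32 + 128 + 256
= 441



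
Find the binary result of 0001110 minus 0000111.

Method 1 - Direct subtraction (column by column from the right: bit − bit − borrow-in; if negative, add 2 and borrow 1 from the next column):
borrow: 0001110
        0001110
-       0000111
---------------
        0000111

Method 2 - Add two's complement:
Two's complement of 0000111: invert → 1111000, add 1 → 1111001
  0001110
+ 1111001
---------
 10000111  (end carry out of the top bit = 1)
Discarding the end carry: 0000111
Decimal check:
  0001110 = 8 + 4 + 2 = 14
  0000111 = 4 + 2 + 1 = 7
  14 - 7 = 7, and 0000111 = 4 + 2 + 1 = 7 ✓



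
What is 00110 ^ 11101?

XOR: 1 when bits differ
  00110
^ 11101
-------
  11011
Decimal: 6 ^ 29 = 27



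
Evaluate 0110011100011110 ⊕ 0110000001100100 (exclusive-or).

XOR: 1 when bits differ
  0110011100011110
^ 0110000001100100
------------------
  0000011101111010
Decimal: 26398 ^ 24676 = 1914



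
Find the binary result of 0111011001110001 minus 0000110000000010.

Method 1 - Direct subtraction (column by column from the right: bit − bit − borrow-in; if negative, add 2 and borrow 1 from the next column):
borrow: 0001000000011100
        0111011001110001
-       0000110000000010
------------------------
        0110101001101111

Method 2 - Add two's complement:
Two's complement of 0000110000000010: invert → 1111001111111101, add 1 → 1111001111111110
  0111011001110001
+ 1111001111111110
------------------
 10110101001101111  (end carry out of the top bit = 1)
Discarding the end carry: 0110101001101111
Decimal check:
  0111011001110001 = 16384 + 8192 + 4096 + 1024 + 512 + 64 + 32 + 16 + 1 = 30321
  0000110000000010 = 2048 + 1024 + 2 = 3074
  30321 - 3074 = 27247, and 0110101001101111 = 16384 + 8192 + 2048 + 512 + 64 + 32 + 8 + 4 + 2 + 1 = 27247 ✓



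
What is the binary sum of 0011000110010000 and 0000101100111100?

Add column by column from the right: bit + bit + carry-in; write the sum mod 2, carry 1 when the sum is 2 or 3.
carry:  0000011001100000
        0011000110010000
+       0000101100111100
------------------------
       00011110011001100
(the carry out of the leftmost column, 0, becomes the leading bit)
Decimal check:
  0011000110010000 = 8192 + 4096 + 256 + 128 + 16 = 12688
  0000101100111100 = 2048 + 512 + 256 + 32 + 16 + 8 + 4 = 2876
  12688 + 2876 = 15564, and 00011110011001100 = 8192 + 4096 + 2048 + 1024 + 128 + 64 + 8 + 4 = 15564 ✓



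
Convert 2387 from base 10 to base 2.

Using repeated division by 2:
2387 ÷ 2 = 1193 remainder 1
1193 ÷ 2 = 596 remainder 1
596 ÷ 2 = 298 remainder 0
298 ÷ 2 = 149 remainder 0
149 ÷ 2 = 74 remainder 1
74 ÷ 2 = 37 remainder 0
37 ÷ 2 = 18 remainder 1
18 ÷ 2 = 9 remainder 0
9 ÷ 2 = 4 remainder 1
4 ÷ 2 = 2 remainder 0
2 ÷ 2 = 1 remainder 0
1 ÷ 2 = 0 remainder 1
Reading remainders bottom to top: 100101010011



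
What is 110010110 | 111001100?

OR: 1 when either bit is 1
  110010110
| 111001100
-----------
  111011110
Decimal: 406 | 460 = 478



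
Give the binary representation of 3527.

Using repeated division by 2:
3527 ÷ 2 = 1763 remainder 1
1763 ÷ 2 = 881 remainder 1
881 ÷ 2 = 440 remainder 1
440 ÷ 2 = 220 remainder 0
220 ÷ 2 = 110 remainder 0
110 ÷ 2 = 55 remainder 0
55 ÷ 2 = 27 remainder 1
27 ÷ 2 = 13 remainder 1
13 ÷ 2 = 6 remainder 1
6 ÷ 2 = 3 remainder 0
3 ÷ 2 = 1 remainder 1
1 ÷ 2 = 0 remainder 1
Reading remainders bottom to top: 110111000111



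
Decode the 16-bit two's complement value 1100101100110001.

Binary: 1100101100110001
Sign bit: 1 (negative)
Invert: 0011010011001110
Add 1:  0011010011001111
Magnitude: 0011010011001111 = 8192 + 4096 + 1024 + 128 + 64 + 8 + 4 + 2 + 1 = 13519
Value: -13519



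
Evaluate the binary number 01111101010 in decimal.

Sum of powers of 2 for each 1-bit:
2^1 + 2^3 + 2^5 + 2^6 + 2^7 + 2^8 + 2^9
= 2 + 8 + 32 + 64 + 128 + 256 + 512
= 1002



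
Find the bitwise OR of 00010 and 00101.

OR: 1 when either bit is 1
  00010
| 00101
-------
  00111
Decimal: 2 | 5 = 7



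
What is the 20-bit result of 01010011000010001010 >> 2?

Original: 01010011000010001010 (decimal 340106)
Shift right by 2 positions
Drop the 2 low bits; fill with zeros on the left
Result: 00010100110000100010 (decimal 85026)
Equivalent: 340106 >> 2 = 340106 ÷ 2^2 = 85026



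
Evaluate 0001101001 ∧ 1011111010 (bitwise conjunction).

AND: 1 only when both bits are 1
  0001101001
& 1011111010
------------
  0001101000
Decimal: 105 & 762 = 104



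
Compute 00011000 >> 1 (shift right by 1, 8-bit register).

Original: 00011000 (decimal 24)
Shift right by 1 position
Drop the 1 low bit; fill with zero on the left
Result: 00001100 (decimal 12)
Equivalent: 24 >> 1 = 24 ÷ 2^1 = 12



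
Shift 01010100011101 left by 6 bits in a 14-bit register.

Original: 01010100011101 (decimal 5405)
Shift left by 6 positions
Append 6 zeros on the right and drop the 6 high bits that overflow the 14-bit width
Result: 00011101000000 (decimal 1856)
Equivalent: 5405 << 6 = 5405 × 2^6 = 345920, truncated to 14 bits = 1856



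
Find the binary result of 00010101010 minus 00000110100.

Method 1 - Direct subtraction (column by column from the right: bit − bit − borrow-in; if negative, add 2 and borrow 1 from the next column):
borrow: 00011101000
        00010101010
-       00000110100
-------------------
        00001110110

Method 2 - Add two's complement:
Two's complement of 00000110100: invert → 11111001011, add 1 → 11111001100
  00010101010
+ 11111001100
-------------
 100001110110  (end carry out of the top bit = 1)
Discarding the end carry: 00001110110
Decimal check:
  00010101010 = 128 + 32 + 8 + 2 = 170
  00000110100 = 32 + 16 + 4 = 52
  170 - 52 = 118, and 00001110110 = 64 + 32 + 16 + 4 + 2 = 118 ✓



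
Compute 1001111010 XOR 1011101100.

XOR: 1 when bits differ
  1001111010
^ 1011101100
------------
  0010010110
Decimal: 634 ^ 748 = 150



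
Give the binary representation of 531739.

Using repeated division by 2:
531739 ÷ 2 = 265869 remainder 1
265869 ÷ 2 = 132934 remainder 1
132934 ÷ 2 = 66467 remainder 0
66467 ÷ 2 = 33233 remainder 1
33233 ÷ 2 = 16616 remainder 1
16616 ÷ 2 = 8308 remainder 0
8308 ÷ 2 = 4154 remainder 0
4154 ÷ 2 = 2077 remainder 0
2077 ÷ 2 = 1038 remainder 1
1038 ÷ 2 = 519 remainder 0
519 ÷ 2 = 259 remainder 1
259 ÷ 2 = 129 remainder 1
129 ÷ 2 = 64 remainder 1
64 ÷ 2 = 32 remainder 0
32 ÷ 2 = 16 remainder 0
16 ÷ 2 = 8 remainder 0
8 ÷ 2 = 4 remainder 0
4 ÷ 2 = 2 remainder 0
2 ÷ 2 = 1 remainder 0
1 ÷ 2 = 0 remainder 1
Reading remainders bottom to top: 10000001110100011011



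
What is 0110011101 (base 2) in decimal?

Sum of powers of 2 for each 1-bit:
2^0 + 2^2 + 2^3 + 2^4 + 2^7 + 2^8
= 1 + 4 + 8 + 16 + 128 + 256
= 413



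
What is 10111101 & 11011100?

AND: 1 only when both bits are 1
  10111101
& 11011100
----------
  10011100
Decimal: 189 & 220 = 156



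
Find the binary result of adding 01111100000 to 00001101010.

Add column by column from the right: bit + bit + carry-in; write the sum mod 2, carry 1 when the sum is 2 or 3.
carry:  11111000000
        01111100000
+       00001101010
-------------------
       010001001010
(the carry out of the leftmost column, 0, becomes the leading bit)
Decimal check:
  01111100000 = 512 + 256 + 128 + 64 + 32 = 992
  00001101010 = 64 + 32 + 8 + 2 = 106
  992 + 106 = 1098, and 010001001010 = 1024 + 64 + 8 + 2 = 1098 ✓



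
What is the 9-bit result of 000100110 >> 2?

Original: 000100110 (decimal 38)
Shift right by 2 positions
Drop the 2 low bits; fill with zeros on the left
Result: 000001001 (decimal 9)
Equivalent: 38 >> 2 = 38 ÷ 2^2 = 9



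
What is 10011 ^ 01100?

XOR: 1 when bits differ
  10011
^ 01100
-------
  11111
Decimal: 19 ^ 12 = 31



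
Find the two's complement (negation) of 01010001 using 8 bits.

Original: 01010001
Step 1 - Invert all bits: 10101110
Step 2 - Add 1: 10101111
Verification: 01010001 + 10101111 = 100000000; discarding the end carry (carry out of the top bit) leaves the 8-bit value 00000000, as required for x + (-x)



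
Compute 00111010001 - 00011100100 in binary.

Method 1 - Direct subtraction (column by column from the right: bit − bit − borrow-in; if negative, add 2 and borrow 1 from the next column):
borrow: 00111011000
        00111010001
-       00011100100
-------------------
        00011101101

Method 2 - Add two's complement:
Two's complement of 00011100100: invert → 11100011011, add 1 → 11100011100
  00111010001
+ 11100011100
-------------
 100011101101  (end carry out of the top bit = 1)
Discarding the end carry: 00011101101
Decimal check:
  00111010001 = 256 + 128 + 64 + 16 + 1 = 465
  00011100100 = 128 + 64 + 32 + 4 = 228
  465 - 228 = 237, and 00011101101 = 128 + 64 + 32 + 8 + 4 + 1 = 237 ✓



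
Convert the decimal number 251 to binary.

Using repeated division by 2:
251 ÷ 2 = 125 remainder 1
125 ÷ 2 = 62 remainder 1
62 ÷ 2 = 31 remainder 0
31 ÷ 2 = 15 remainder 1
15 ÷ 2 = 7 remainder 1
7 ÷ 2 = 3 remainder 1
3 ÷ 2 = 1 remainder 1
1 ÷ 2 = 0 remainder 1
Reading remainders bottom to top: 11111011



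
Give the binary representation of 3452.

Using repeated division by 2:
3452 ÷ 2 = 1726 remainder 0
1726 ÷ 2 = 863 remainder 0
863 ÷ 2 = 431 remainder 1
431 ÷ 2 = 215 remainder 1
215 ÷ 2 = 107 remainder 1
107 ÷ 2 = 53 remainder 1
53 ÷ 2 = 26 remainder 1
26 ÷ 2 = 13 remainder 0
13 ÷ 2 = 6 remainder 1
6 ÷ 2 = 3 remainder 0
3 ÷ 2 = 1 remainder 1
1 ÷ 2 = 0 remainder 1
Reading remainders bottom to top: 110101111100



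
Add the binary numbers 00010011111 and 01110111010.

Add column by column from the right: bit + bit + carry-in; write the sum mod 2, carry 1 when the sum is 2 or 3.
carry:  11101111100
        00010011111
+       01110111010
-------------------
       010001011001
(the carry out of the leftmost column, 0, becomes the leading bit)
Decimal check:
  00010011111 = 128 + 16 + 8 + 4 + 2 + 1 = 159
  01110111010 = 512 + 256 + 128 + 32 + 16 + 8 + 2 = 954
  159 + 954 = 1113, and 010001011001 = 1024 + 64 + 16 + 8 + 1 = 1113 ✓



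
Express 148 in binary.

Using repeated division by 2:
148 ÷ 2 = 74 remainder 0
74 ÷ 2 = 37 remainder 0
37 ÷ 2 = 18 remainder 1
18 ÷ 2 = 9 remainder 0
9 ÷ 2 = 4 remainder 1
4 ÷ 2 = 2 remainder 0
2 ÷ 2 = 1 remainder 0
1 ÷ 2 = 0 remainder 1
Reading remainders bottom to top: 10010100



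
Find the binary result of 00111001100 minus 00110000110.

Method 1 - Direct subtraction (column by column from the right: bit − bit − borrow-in; if negative, add 2 and borrow 1 from the next column):
borrow: 00000001100
        00111001100
-       00110000110
-------------------
        00001000110

Method 2 - Add two's complement:
Two's complement of 00110000110: invert → 11001111001, add 1 → 11001111010
  00111001100
+ 11001111010
-------------
 100001000110  (end carry out of the top bit = 1)
Discarding the end carry: 00001000110
Decimal check:
  00111001100 = 256 + 128 + 64 + 8 + 4 = 460
  00110000110 = 256 + 128 + 4 + 2 = 390
  460 - 390 = 70, and 00001000110 = 64 + 4 + 2 = 70 ✓



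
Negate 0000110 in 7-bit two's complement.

Original: 0000110
Step 1 - Invert all bits: 1111001
Step 2 - Add 1: 1111010
Verification: 0000110 + 1111010 = 10000000; discarding the end carry (carry out of the top bit) leaves the 7-bit value 0000000, as required for x + (-x)



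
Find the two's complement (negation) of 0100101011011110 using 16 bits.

Original: 0100101011011110
Step 1 - Invert all bits: 1011010100100001
Step 2 - Add 1: 1011010100100010
Verification: 0100101011011110 + 1011010100100010 = 10000000000000000; discarding the end carry (carry out of the top bit) leaves the 16-bit value 0000000000000000, as required for x + (-x)



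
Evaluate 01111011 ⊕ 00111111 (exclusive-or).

XOR: 1 when bits differ
  01111011
^ 00111111
----------
  01000100
Decimal: 123 ^ 63 = 68



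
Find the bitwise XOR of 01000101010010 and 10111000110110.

XOR: 1 when bits differ
  01000101010010
^ 10111000110110
----------------
  11111101100100
Decimal: 4434 ^ 11830 = 16228



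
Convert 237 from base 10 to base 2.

Using repeated division by 2:
237 ÷ 2 = 118 remainder 1
118 ÷ 2 = 59 remainder 0
59 ÷ 2 = 29 remainder 1
29 ÷ 2 = 14 remainder 1
14 ÷ 2 = 7 remainder 0
7 ÷ 2 = 3 remainder 1
3 ÷ 2 = 1 remainder 1
1 ÷ 2 = 0 remainder 1
Reading remainders bottom to top: 11101101



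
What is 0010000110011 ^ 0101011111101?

XOR: 1 when bits differ
  0010000110011
^ 0101011111101
---------------
  0111011001110
Decimal: 1075 ^ 2813 = 3790



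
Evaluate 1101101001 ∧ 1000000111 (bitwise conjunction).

AND: 1 only when both bits are 1
  1101101001
& 1000000111
------------
  1000000001
Decimal: 873 & 519 = 513



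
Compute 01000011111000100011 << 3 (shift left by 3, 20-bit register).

Original: 01000011111000100011 (decimal 278051)
Shift left by 3 positions
Append 3 zeros on the right and drop the 3 high bits that overflow the 20-bit width
Result: 00011111000100011000 (decimal 127256)
Equivalent: 278051 << 3 = 278051 × 2^3 = 2224408, truncated to 20 bits = 127256



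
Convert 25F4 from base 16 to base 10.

Expand by place value (powers of 16):
Digit values: F = 15
25F4 = 2 × 16^3 + 5 × 16^2 + 15 × 16^1 + 4 × 16^0
= 2 × 4096 + 5 × 256 + 15 × 16 + 4 × 1
= 8192 + 1280 + 240 + 4
= 9716



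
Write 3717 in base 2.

Using repeated division by 2:
3717 ÷ 2 = 1858 remainder 1
1858 ÷ 2 = 929 remainder 0
929 ÷ 2 = 464 remainder 1
464 ÷ 2 = 232 remainder 0
232 ÷ 2 = 116 remainder 0
116 ÷ 2 = 58 remainder 0
58 ÷ 2 = 29 remainder 0
29 ÷ 2 = 14 remainder 1
14 ÷ 2 = 7 remainder 0
7 ÷ 2 = 3 remainder 1
3 ÷ 2 = 1 remainder 1
1 ÷ 2 = 0 remainder 1
Reading remainders bottom to top: 111010000101



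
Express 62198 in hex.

Using repeated division by 16 (digits 10–15 are A–F):
62198 ÷ 16 = 3887 remainder 6
3887 ÷ 16 = 242 remainder 15 (F)
242 ÷ 16 = 15 remainder 2
15 ÷ 16 = 0 remainder 15 (F)
Reading remainders bottom to top: F2F6



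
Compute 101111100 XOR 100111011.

XOR: 1 when bits differ
  101111100
^ 100111011
-----------
  001000111
Decimal: 380 ^ 315 = 71



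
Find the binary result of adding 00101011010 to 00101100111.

Add column by column from the right: bit + bit + carry-in; write the sum mod 2, carry 1 when the sum is 2 or 3.
carry:  01011111100
        00101011010
+       00101100111
-------------------
       001011000001
(the carry out of the leftmost column, 0, becomes the leading bit)
Decimal check:
  00101011010 = 256 + 64 + 16 + 8 + 2 = 346
  00101100111 = 256 + 64 + 32 + 4 + 2 + 1 = 359
  346 + 359 = 705, and 001011000001 = 512 + 128 + 64 + 1 = 705 ✓



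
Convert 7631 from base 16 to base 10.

Expand by place value (powers of 16):
7631 = 7 × 16^3 + 6 × 16^2 + 3 × 16^1 + 1 × 16^0
= 7 × 4096 + 6 × 256 + 3 × 16 + 1 × 1
= 28672 + 1536 + 48 + 1
= 30257



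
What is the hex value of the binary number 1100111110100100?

Group into 4-bit nibbles from right:
  1100 = C
  1111 = F
  1010 = A
  0100 = 4
Result: CFA4



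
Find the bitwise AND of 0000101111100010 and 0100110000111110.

AND: 1 only when both bits are 1
  0000101111100010
& 0100110000111110
------------------
  0000100000100010
Decimal: 3042 & 19518 = 2082



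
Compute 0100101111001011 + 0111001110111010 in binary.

Add column by column from the right: bit + bit + carry-in; write the sum mod 2, carry 1 when the sum is 2 or 3.
carry:  1000011111110100
        0100101111001011
+       0111001110111010
------------------------
       01011111110000101
(the carry out of the leftmost column, 0, becomes the leading bit)
Decimal check:
  0100101111001011 = 16384 + 2048 + 512 + 256 + 128 + 64 + 8 + 2 + 1 = 19403
  0111001110111010 = 16384 + 8192 + 4096 + 512 + 256 + 128 + 32 + 16 + 8 + 2 = 29626
  19403 + 29626 = 49029, and 01011111110000101 = 32768 + 8192 + 4096 + 2048 + 1024 + 512 + 256 + 128 + 4 + 1 = 49029 ✓



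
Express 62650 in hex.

Using repeated division by 16 (digits 10–15 are A–F):
62650 ÷ 16 = 3915 remainder 10 (A)
3915 ÷ 16 = 244 remainder 11 (B)
244 ÷ 16 = 15 remainder 4
15 ÷ 16 = 0 remainder 15 (F)
Reading remainders bottom to top: F4BA



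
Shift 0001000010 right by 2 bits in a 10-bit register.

Original: 0001000010 (decimal 66)
Shift right by 2 positions
Drop the 2 low bits; fill with zeros on the left
Result: 0000010000 (decimal 16)
Equivalent: 66 >> 2 = 66 ÷ 2^2 = 16



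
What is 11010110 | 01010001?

OR: 1 when either bit is 1
  11010110
| 01010001
----------
  11010111
Decimal: 214 | 81 = 215



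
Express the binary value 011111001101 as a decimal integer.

Sum of powers of 2 for each 1-bit:
2^0 + 2^2 + 2^3 + 2^6 + 2^7 + 2^8 + 2^9 + 2^10
= 1 + 4 + 8 + 64 + 128 + 256 + 512 + 1024
= 1997



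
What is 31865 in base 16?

Using repeated division by 16 (digits 10–15 are A–F):
31865 ÷ 16 = 1991 remainder 9
1991 ÷ 16 = 124 remainder 7
124 ÷ 16 = 7 remainder 12 (C)
7 ÷ 16 = 0 remainder 7
Reading remainders bottom to top: 7C79



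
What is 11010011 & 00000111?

AND: 1 only when both bits are 1
  11010011
& 00000111
----------
  00000011
Decimal: 211 & 7 = 3



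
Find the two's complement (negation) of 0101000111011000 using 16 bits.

Original: 0101000111011000
Step 1 - Invert all bits: 1010111000100111
Step 2 - Add 1: 1010111000101000
Verification: 0101000111011000 + 1010111000101000 = 10000000000000000; discarding the end carry (carry out of the top bit) leaves the 16-bit value 0000000000000000, as required for x + (-x)



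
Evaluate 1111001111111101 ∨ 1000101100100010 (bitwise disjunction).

OR: 1 when either bit is 1
  1111001111111101
| 1000101100100010
------------------
  1111101111111111
Decimal: 62461 | 35618 = 64511



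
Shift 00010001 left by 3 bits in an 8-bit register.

Original: 00010001 (decimal 17)
Shift left by 3 positions
Append 3 zeros on the right
Result: 10001000 (decimal 136)
Equivalent: 17 << 3 = 17 × 2^3 = 136



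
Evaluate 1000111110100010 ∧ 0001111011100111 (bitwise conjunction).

AND: 1 only when both bits are 1
  1000111110100010
& 0001111011100111
------------------
  0000111010100010
Decimal: 36770 & 7911 = 3746



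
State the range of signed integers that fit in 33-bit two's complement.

For 33-bit two's complement:
Minimum: -2^32 = -4294967296
Maximum: 2^32 - 1 = 4294967295



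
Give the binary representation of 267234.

Using repeated division by 2:
267234 ÷ 2 = 133617 remainder 0
133617 ÷ 2 = 66808 remainder 1
66808 ÷ 2 = 33404 remainder 0
33404 ÷ 2 = 16702 remainder 0
16702 ÷ 2 = 8351 remainder 0
8351 ÷ 2 = 4175 remainder 1
4175 ÷ 2 = 2087 remainder 1
2087 ÷ 2 = 1043 remainder 1
1043 ÷ 2 = 521 remainder 1
521 ÷ 2 = 260 remainder 1
260 ÷ 2 = 130 remainder 0
130 ÷ 2 = 65 remainder 0
65 ÷ 2 = 32 remainder 1
32 ÷ 2 = 16 remainder 0
16 ÷ 2 = 8 remainder 0
8 ÷ 2 = 4 remainder 0
4 ÷ 2 = 2 remainder 0
2 ÷ 2 = 1 remainder 0
1 ÷ 2 = 0 remainder 1
Reading remainders bottom to top: 1000001001111100010



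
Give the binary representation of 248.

Using repeated division by 2:
248 ÷ 2 = 124 remainder 0
124 ÷ 2 = 62 remainder 0
62 ÷ 2 = 31 remainder 0
31 ÷ 2 = 15 remainder 1
15 ÷ 2 = 7 remainder 1
7 ÷ 2 = 3 remainder 1
3 ÷ 2 = 1 remainder 1
1 ÷ 2 = 0 remainder 1
Reading remainders bottom to top: 11111000



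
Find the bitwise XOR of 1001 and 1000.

XOR: 1 when bits differ
  1001
^ 1000
------
  0001
Decimal: 9 ^ 8 = 1



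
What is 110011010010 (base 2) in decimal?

Sum of powers of 2 for each 1-bit:
2^1 + 2^4 + 2^6 + 2^7 + 2^10 + 2^11
= 2 + 16 + 64 + 128 + 1024 + 2048
= 3282



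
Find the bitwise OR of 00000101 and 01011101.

OR: 1 when either bit is 1
  00000101
| 01011101
----------
  01011101
Decimal: 5 | 93 = 93



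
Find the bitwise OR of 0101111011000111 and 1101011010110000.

OR: 1 when either bit is 1
  0101111011000111
| 1101011010110000
------------------
  1101111011110111
Decimal: 24263 | 54960 = 57079



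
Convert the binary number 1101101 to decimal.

Sum of powers of 2 for each 1-bit:
2^0 + 2^2 + 2^3 + 2^5 + 2^6
= 1 + 4 + 8 + 32 + 64
= 109



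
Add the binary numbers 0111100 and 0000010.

Add column by column from the right: bit + bit + carry-in; write the sum mod 2, carry 1 when the sum is 2 or 3.
carry:  0000000
        0111100
+       0000010
---------------
       00111110
(the carry out of the leftmost column, 0, becomes the leading bit)
Decimal check:
  0111100 = 32 + 16 + 8 + 4 = 60
  0000010 = 2
  60 + 2 = 62, and 00111110 = 32 + 16 + 8 + 4 + 2 = 62 ✓



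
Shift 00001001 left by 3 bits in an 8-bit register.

Original: 00001001 (decimal 9)
Shift left by 3 positions
Append 3 zeros on the right
Result: 01001000 (decimal 72)
Equivalent: 9 << 3 = 9 × 2^3 = 72



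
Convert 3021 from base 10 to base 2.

Using repeated division by 2:
3021 ÷ 2 = 1510 remainder 1
1510 ÷ 2 = 755 remainder 0
755 ÷ 2 = 377 remainder 1
377 ÷ 2 = 188 remainder 1
188 ÷ 2 = 94 remainder 0
94 ÷ 2 = 47 remainder 0
47 ÷ 2 = 23 remainder 1
23 ÷ 2 = 11 remainder 1
11 ÷ 2 = 5 remainder 1
5 ÷ 2 = 2 remainder 1
2 ÷ 2 = 1 remainder 0
1 ÷ 2 = 0 remainder 1
Reading remainders bottom to top: 101111001101



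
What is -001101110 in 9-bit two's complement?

Original: 001101110
Step 1 - Invert all bits: 110010001
Step 2 - Add 1: 110010010
Verification: 001101110 + 110010010 = 1000000000; discarding the end carry (carry out of the top bit) leaves the 9-bit value 000000000, as required for x + (-x)



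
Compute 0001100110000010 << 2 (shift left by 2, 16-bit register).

Original: 0001100110000010 (decimal 6530)
Shift left by 2 positions
Append 2 zeros on the right
Result: 0110011000001000 (decimal 26120)
Equivalent: 6530 << 2 = 6530 × 2^2 = 26120



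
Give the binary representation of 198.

Using repeated division by 2:
198 ÷ 2 = 99 remainder 0
99 ÷ 2 = 49 remainder 1
49 ÷ 2 = 24 remainder 1
24 ÷ 2 = 12 remainder 0
12 ÷ 2 = 6 remainder 0
6 ÷ 2 = 3 remainder 0
3 ÷ 2 = 1 remainder 1
1 ÷ 2 = 0 remainder 1
Reading remainders bottom to top: 11000110



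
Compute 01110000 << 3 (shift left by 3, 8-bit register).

Original: 01110000 (decimal 112)
Shift left by 3 positions
Append 3 zeros on the right and drop the 3 high bits that overflow the 8-bit width
Result: 10000000 (decimal 128)
Equivalent: 112 << 3 = 112 × 2^3 = 896, truncated to 8 bits = 128



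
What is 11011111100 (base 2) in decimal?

Sum of powers of 2 for each 1-bit:
2^2 + 2^3 + 2^4 + 2^5 + 2^6 + 2^7 + 2^9 + 2^10
= 4 + 8 + 16 + 32 + 64 + 128 + 512 + 1024
= 1788



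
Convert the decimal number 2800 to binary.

Using repeated division by 2:
2800 ÷ 2 = 1400 remainder 0
1400 ÷ 2 = 700 remainder 0
700 ÷ 2 = 350 remainder 0
350 ÷ 2 = 175 remainder 0
175 ÷ 2 = 87 remainder 1
87 ÷ 2 = 43 remainder 1
43 ÷ 2 = 21 remainder 1
21 ÷ 2 = 10 remainder 1
10 ÷ 2 = 5 remainder 0
5 ÷ 2 = 2 remainder 1
2 ÷ 2 = 1 remainder 0
1 ÷ 2 = 0 remainder 1
Reading remainders bottom to top: 101011110000



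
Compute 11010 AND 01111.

AND: 1 only when both bits are 1
  11010
& 01111
-------
  01010
Decimal: 26 & 15 = 10



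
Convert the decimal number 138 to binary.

Using repeated division by 2:
138 ÷ 2 = 69 remainder 0
69 ÷ 2 = 34 remainder 1
34 ÷ 2 = 17 remainder 0
17 ÷ 2 = 8 remainder 1
8 ÷ 2 = 4 remainder 0
4 ÷ 2 = 2 remainder 0
2 ÷ 2 = 1 remainder 0
1 ÷ 2 = 0 remainder 1
Reading remainders bottom to top: 10001010



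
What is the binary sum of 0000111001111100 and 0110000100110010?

Add column by column from the right: bit + bit + carry-in; write the sum mod 2, carry 1 when the sum is 2 or 3.
carry:  0000000011100000
        0000111001111100
+       0110000100110010
------------------------
       00110111110101110
(the carry out of the leftmost column, 0, becomes the leading bit)
Decimal check:
  0000111001111100 = 2048 + 1024 + 512 + 64 + 32 + 16 + 8 + 4 = 3708
  0110000100110010 = 16384 + 8192 + 256 + 32 + 16 + 2 = 24882
  3708 + 24882 = 28590, and 00110111110101110 = 16384 + 8192 + 2048 + 1024 + 512 + 256 + 128 + 32 + 8 + 4 + 2 = 28590 ✓



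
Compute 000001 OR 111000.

OR: 1 when either bit is 1
  000001
| 111000
--------
  111001
Decimal: 1 | 56 = 57



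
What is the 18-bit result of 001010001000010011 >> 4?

Original: 001010001000010011 (decimal 41491)
Shift right by 4 positions
Drop the 4 low bits; fill with zeros on the left
Result: 000000101000100001 (decimal 2593)
Equivalent: 41491 >> 4 = 41491 ÷ 2^4 = 2593



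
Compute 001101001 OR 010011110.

OR: 1 when either bit is 1
  001101001
| 010011110
-----------
  011111111
Decimal: 105 | 158 = 255



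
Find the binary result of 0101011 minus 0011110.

Method 1 - Direct subtraction (column by column from the right: bit − bit − borrow-in; if negative, add 2 and borrow 1 from the next column):
borrow: 0111000
        0101011
-       0011110
---------------
        0001101

Method 2 - Add two's complement:
Two's complement of 0011110: invert → 1100001, add 1 → 1100010
  0101011
+ 1100010
---------
 10001101  (end carry out of the top bit = 1)
Discarding the end carry: 0001101
Decimal check:
  0101011 = 32 + 8 + 2 + 1 = 43
  0011110 = 16 + 8 + 4 + 2 = 30
  43 - 30 = 13, and 0001101 = 8 + 4 + 1 = 13 ✓



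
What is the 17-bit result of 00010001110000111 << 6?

Original: 00010001110000111 (decimal 9095)
Shift left by 6 positions
Append 6 zeros on the right and drop the 6 high bits that overflow the 17-bit width
Result: 01110000111000000 (decimal 57792)
Equivalent: 9095 << 6 = 9095 × 2^6 = 582080, truncated to 17 bits = 57792



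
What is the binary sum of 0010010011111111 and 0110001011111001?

Add column by column from the right: bit + bit + carry-in; write the sum mod 2, carry 1 when the sum is 2 or 3.
carry:  1100000111111110
        0010010011111111
+       0110001011111001
------------------------
       01000011111111000
(the carry out of the leftmost column, 0, becomes the leading bit)
Decimal check:
  0010010011111111 = 8192 + 1024 + 128 + 64 + 32 + 16 + 8 + 4 + 2 + 1 = 9471
  0110001011111001 = 16384 + 8192 + 512 + 128 + 64 + 32 + 16 + 8 + 1 = 25337
  9471 + 25337 = 34808, and 01000011111111000 = 32768 + 1024 + 512 + 256 + 128 + 64 + 32 + 16 + 8 = 34808 ✓



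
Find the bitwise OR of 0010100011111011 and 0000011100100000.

OR: 1 when either bit is 1
  0010100011111011
| 0000011100100000
------------------
  0010111111111011
Decimal: 10491 | 1824 = 12283



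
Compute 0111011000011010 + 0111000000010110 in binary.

Add column by column from the right: bit + bit + carry-in; write the sum mod 2, carry 1 when the sum is 2 or 3.
carry:  1110000000111100
        0111011000011010
+       0111000000010110
------------------------
       01110011000110000
(the carry out of the leftmost column, 0, becomes the leading bit)
Decimal check:
  0111011000011010 = 16384 + 8192 + 4096 + 1024 + 512 + 16 + 8 + 2 = 30234
  0111000000010110 = 16384 + 8192 + 4096 + 16 + 4 + 2 = 28694
  30234 + 28694 = 58928, and 01110011000110000 = 32768 + 16384 + 8192 + 1024 + 512 + 32 + 16 = 58928 ✓



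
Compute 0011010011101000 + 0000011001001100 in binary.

Add column by column from the right: bit + bit + carry-in; write the sum mod 2, carry 1 when the sum is 2 or 3.
carry:  0000100110010000
        0011010011101000
+       0000011001001100
------------------------
       00011101100110100
(the carry out of the leftmost column, 0, becomes the leading bit)
Decimal check:
  0011010011101000 = 8192 + 4096 + 1024 + 128 + 64 + 32 + 8 = 13544
  0000011001001100 = 1024 + 512 + 64 + 8 + 4 = 1612
  13544 + 1612 = 15156, and 00011101100110100 = 8192 + 4096 + 2048 + 512 + 256 + 32 + 16 + 4 = 15156 ✓



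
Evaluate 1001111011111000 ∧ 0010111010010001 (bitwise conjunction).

AND: 1 only when both bits are 1
  1001111011111000
& 0010111010010001
------------------
  0000111010010000
Decimal: 40696 & 11921 = 3728



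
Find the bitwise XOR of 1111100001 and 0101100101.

XOR: 1 when bits differ
  1111100001
^ 0101100101
------------
  1010000100
Decimal: 993 ^ 357 = 644



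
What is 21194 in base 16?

Using repeated division by 16 (digits 10–15 are A–F):
21194 ÷ 16 = 1324 remainder 10 (A)
1324 ÷ 16 = 82 remainder 12 (C)
82 ÷ 16 = 5 remainder 2
5 ÷ 16 = 0 remainder 5
Reading remainders bottom to top: 52CA

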